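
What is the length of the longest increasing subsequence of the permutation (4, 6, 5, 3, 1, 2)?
2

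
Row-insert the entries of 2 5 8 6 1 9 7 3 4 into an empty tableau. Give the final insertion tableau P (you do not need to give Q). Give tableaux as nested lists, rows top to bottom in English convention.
Insert 2: appended to row 1. P = [[2]].
Insert 5: appended to row 1. P = [[2, 5]].
Insert 8: appended to row 1. P = [[2, 5, 8]].
Insert 6: 6 bumps 8 from row 1; 8 starts row 2. P = [[2, 5, 6], [8]].
Insert 1: 1 bumps 2 from row 1; 2 bumps 8 from row 2; 8 starts row 3. P = [[1, 5, 6], [2], [8]].
Insert 9: appended to row 1. P = [[1, 5, 6, 9], [2], [8]].
Insert 7: 7 bumps 9 from row 1; 9 appends to row 2. P = [[1, 5, 6, 7], [2, 9], [8]].
Insert 3: 3 bumps 5 from row 1; 5 bumps 9 from row 2; 9 appends to row 3. P = [[1, 3, 6, 7], [2, 5], [8, 9]].
Insert 4: 4 bumps 6 from row 1; 6 appends to row 2. P = [[1, 3, 4, 7], [2, 5, 6], [8, 9]].

So P = [[1, 3, 4, 7], [2, 5, 6], [8, 9]].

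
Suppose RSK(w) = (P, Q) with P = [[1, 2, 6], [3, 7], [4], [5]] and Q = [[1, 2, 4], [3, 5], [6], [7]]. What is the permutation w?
Reverse RSK: for i = n, n-1, ..., 1, locate i in Q, remove the corresponding corner cell from P, and reverse-bump its entry up through P; the value ejected from row 1 is w(i).

So w = 1 5 4 7 6 3 2.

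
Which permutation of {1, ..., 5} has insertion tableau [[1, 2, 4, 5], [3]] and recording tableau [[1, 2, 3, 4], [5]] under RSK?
Reverse the RSK construction: for i from n down to 1, find the cell of Q containing i, remove the entry at that cell from P, and reverse-bump it up through P; the value ejected from row 1 is w(i).

Step i=5: Q has 5 at row 2, column 1; remove 3 from row 2 of P and reverse-bump: 3 enters row 1 and ejects 2. So w(5) = 2. P is now [[1, 3, 4, 5]].
Step i=4: Q has 4 at row 1, column 4; remove that cell from P, ejecting 5. So w(4) = 5. P is now [[1, 3, 4]].
Step i=3: Q has 3 at row 1, column 3; remove that cell from P, ejecting 4. So w(3) = 4. P is now [[1, 3]].
Step i=2: Q has 2 at row 1, column 2; remove that cell from P, ejecting 3. So w(2) = 3. P is now [[1]].
Step i=1: Q has 1 at row 1, column 1; remove that cell from P, ejecting 1. So w(1) = 1. P is now [].

So w = 1 3 4 5 2.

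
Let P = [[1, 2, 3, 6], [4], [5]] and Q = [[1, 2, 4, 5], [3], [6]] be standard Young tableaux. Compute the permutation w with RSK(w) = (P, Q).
1 5 2 4 6 3

Reverse RSK: for i = n, n-1, ..., 1, locate i in Q, remove the corresponding corner cell from P, and reverse-bump its entry up through P; the value ejected from row 1 is w(i).

So w = 1 5 2 4 6 3.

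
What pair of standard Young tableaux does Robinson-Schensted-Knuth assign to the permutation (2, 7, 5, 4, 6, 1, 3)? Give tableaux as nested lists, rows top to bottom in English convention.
Insert each entry of the permutation into P by Schensted row insertion, recording in Q the position of each new cell.

Insert 2: appended to row 1. P = [[2]], Q = [[1]].
Insert 7: appended to row 1. P = [[2, 7]], Q = [[1, 2]].
Insert 5: 5 bumps 7 from row 1; 7 starts row 2. P = [[2, 5], [7]], Q = [[1, 2], [3]].
Insert 4: 4 bumps 5 from row 1; 5 bumps 7 from row 2; 7 starts row 3. P = [[2, 4], [5], [7]], Q = [[1, 2], [3], [4]].
Insert 6: appended to row 1. P = [[2, 4, 6], [5], [7]], Q = [[1, 2, 5], [3], [4]].
Insert 1: 1 bumps 2 from row 1; 2 bumps 5 from row 2; 5 bumps 7 from row 3; 7 starts row 4. P = [[1, 4, 6], [2], [5], [7]], Q = [[1, 2, 5], [3], [4], [6]].
Insert 3: 3 bumps 4 from row 1; 4 appends to row 2. P = [[1, 3, 6], [2, 4], [5], [7]], Q = [[1, 2, 5], [3, 7], [4], [6]].

So P = [[1, 3, 6], [2, 4], [5], [7]], Q = [[1, 2, 5], [3, 7], [4], [6]].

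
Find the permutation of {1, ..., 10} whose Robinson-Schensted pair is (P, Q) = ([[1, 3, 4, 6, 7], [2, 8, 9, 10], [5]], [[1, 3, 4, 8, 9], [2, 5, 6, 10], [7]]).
Reverse the RSK construction: for i from n down to 1, find the cell of Q containing i, remove the entry at that cell from P, and reverse-bump it up through P; the value ejected from row 1 is w(i).

Step i=10: Q has 10 at row 2, column 4; remove 10 from row 2 of P and reverse-bump: 10 enters row 1 and ejects 7. So w(10) = 7. P is now [[1, 3, 4, 6, 10], [2, 8, 9], [5]].
Step i=9: Q has 9 at row 1, column 5; remove that cell from P, ejecting 10. So w(9) = 10. P is now [[1, 3, 4, 6], [2, 8, 9], [5]].
Step i=8: Q has 8 at row 1, column 4; remove that cell from P, ejecting 6. So w(8) = 6. P is now [[1, 3, 4], [2, 8, 9], [5]].
Step i=7: Q has 7 at row 3, column 1; remove 5 from row 3 of P and reverse-bump: 5 enters row 2 and ejects 2; 2 enters row 1 and ejects 1. So w(7) = 1. P is now [[2, 3, 4], [5, 8, 9]].
Step i=6: Q has 6 at row 2, column 3; remove 9 from row 2 of P and reverse-bump: 9 enters row 1 and ejects 4. So w(6) = 4. P is now [[2, 3, 9], [5, 8]].
Step i=5: Q has 5 at row 2, column 2; remove 8 from row 2 of P and reverse-bump: 8 enters row 1 and ejects 3. So w(5) = 3. P is now [[2, 8, 9], [5]].
Step i=4: Q has 4 at row 1, column 3; remove that cell from P, ejecting 9. So w(4) = 9. P is now [[2, 8], [5]].
Step i=3: Q has 3 at row 1, column 2; remove that cell from P, ejecting 8. So w(3) = 8. P is now [[2], [5]].
Step i=2: Q has 2 at row 2, column 1; remove 5 from row 2 of P and reverse-bump: 5 enters row 1 and ejects 2. So w(2) = 2. P is now [[5]].
Step i=1: Q has 1 at row 1, column 1; remove that cell from P, ejecting 5. So w(1) = 5. P is now [].

So w = 5 2 8 9 3 4 1 6 10 7.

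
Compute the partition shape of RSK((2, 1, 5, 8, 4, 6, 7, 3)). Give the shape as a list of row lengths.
[4, 3, 1]

Row-insert each entry into an empty tableau.

After inserting 2: P = [[2]].
After inserting 1: P = [[1], [2]].
After inserting 5: P = [[1, 5], [2]].
After inserting 8: P = [[1, 5, 8], [2]].
After inserting 4: P = [[1, 4, 8], [2, 5]].
After inserting 6: P = [[1, 4, 6], [2, 5, 8]].
After inserting 7: P = [[1, 4, 6, 7], [2, 5, 8]].
After inserting 3: P = [[1, 3, 6, 7], [2, 4, 8], [5]].

The final insertion tableau P = [[1, 3, 6, 7], [2, 4, 8], [5]] has shape [4, 3, 1].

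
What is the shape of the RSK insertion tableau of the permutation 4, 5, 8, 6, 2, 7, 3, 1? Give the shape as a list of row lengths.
Row-insert each entry into an empty tableau.

After inserting 4: P = [[4]].
After inserting 5: P = [[4, 5]].
After inserting 8: P = [[4, 5, 8]].
After inserting 6: P = [[4, 5, 6], [8]].
After inserting 2: P = [[2, 5, 6], [4], [8]].
After inserting 7: P = [[2, 5, 6, 7], [4], [8]].
After inserting 3: P = [[2, 3, 6, 7], [4, 5], [8]].
After inserting 1: P = [[1, 3, 6, 7], [2, 5], [4], [8]].

The final insertion tableau P = [[1, 3, 6, 7], [2, 5], [4], [8]] has shape [4, 2, 1, 1].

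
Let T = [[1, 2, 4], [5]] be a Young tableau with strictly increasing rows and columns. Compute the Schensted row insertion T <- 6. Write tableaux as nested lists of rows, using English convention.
[[1, 2, 4, 6], [5]]

6 is larger than every entry of row 1, so it is appended to row 1. The new tableau is [[1, 2, 4, 6], [5]].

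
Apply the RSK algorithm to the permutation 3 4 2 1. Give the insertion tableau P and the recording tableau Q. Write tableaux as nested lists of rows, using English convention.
P = [[1, 4], [2], [3]], Q = [[1, 2], [3], [4]]

Insert each entry of the permutation into P by Schensted row insertion, recording in Q the position of each new cell.

Insert 3: appended to row 1. P = [[3]].
Insert 4: appended to row 1. P = [[3, 4]].
Insert 2: 2 bumps 3 from row 1; 3 starts row 2. P = [[2, 4], [3]].
Insert 1: 1 bumps 2 from row 1; 2 bumps 3 from row 2; 3 starts row 3. P = [[1, 4], [2], [3]].

So P = [[1, 4], [2], [3]], Q = [[1, 2], [3], [4]].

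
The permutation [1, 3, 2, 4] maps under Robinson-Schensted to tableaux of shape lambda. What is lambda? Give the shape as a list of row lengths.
Row-insert each entry into an empty tableau.

After inserting 1: P = [[1]].
After inserting 3: P = [[1, 3]].
After inserting 2: P = [[1, 2], [3]].
After inserting 4: P = [[1, 2, 4], [3]].

The final insertion tableau P = [[1, 2, 4], [3]] has shape [3, 1].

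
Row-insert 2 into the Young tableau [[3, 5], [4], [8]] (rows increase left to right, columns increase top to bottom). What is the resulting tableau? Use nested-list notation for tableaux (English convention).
[[2, 5], [3], [4], [8]]

In row 1, 2 replaces 3 (the leftmost entry greater than 2); 3 is bumped to row 2. In row 2, 3 replaces 4 (the leftmost entry greater than 3); 4 is bumped to row 3. In row 3, 4 replaces 8 (the leftmost entry greater than 4); 8 is bumped to row 4. 8 starts a new row 4. The new tableau is [[2, 5], [3], [4], [8]].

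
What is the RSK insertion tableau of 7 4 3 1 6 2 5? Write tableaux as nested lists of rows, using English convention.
After inserting 7: P = [[7]].
After inserting 4: P = [[4], [7]].
After inserting 3: P = [[3], [4], [7]].
After inserting 1: P = [[1], [3], [4], [7]].
After inserting 6: P = [[1, 6], [3], [4], [7]].
After inserting 2: P = [[1, 2], [3, 6], [4], [7]].
After inserting 5: P = [[1, 2, 5], [3, 6], [4], [7]].

So P = [[1, 2, 5], [3, 6], [4], [7]].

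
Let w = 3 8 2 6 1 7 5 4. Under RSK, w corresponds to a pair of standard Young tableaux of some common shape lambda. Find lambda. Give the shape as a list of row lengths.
Row-insert each entry into an empty tableau.

After inserting 3: P = [[3]].
After inserting 8: P = [[3, 8]].
After inserting 2: P = [[2, 8], [3]].
After inserting 6: P = [[2, 6], [3, 8]].
After inserting 1: P = [[1, 6], [2, 8], [3]].
After inserting 7: P = [[1, 6, 7], [2, 8], [3]].
After inserting 5: P = [[1, 5, 7], [2, 6], [3, 8]].
After inserting 4: P = [[1, 4, 7], [2, 5], [3, 6], [8]].

The final insertion tableau P = [[1, 4, 7], [2, 5], [3, 6], [8]] has shape [3, 2, 2, 1].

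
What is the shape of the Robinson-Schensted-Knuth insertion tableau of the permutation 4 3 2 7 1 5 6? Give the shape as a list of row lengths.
Row-insert each entry into an empty tableau.

After inserting 4: P = [[4]].
After inserting 3: P = [[3], [4]].
After inserting 2: P = [[2], [3], [4]].
After inserting 7: P = [[2, 7], [3], [4]].
After inserting 1: P = [[1, 7], [2], [3], [4]].
After inserting 5: P = [[1, 5], [2, 7], [3], [4]].
After inserting 6: P = [[1, 5, 6], [2, 7], [3], [4]].

The final insertion tableau P = [[1, 5, 6], [2, 7], [3], [4]] has shape [3, 2, 1, 1].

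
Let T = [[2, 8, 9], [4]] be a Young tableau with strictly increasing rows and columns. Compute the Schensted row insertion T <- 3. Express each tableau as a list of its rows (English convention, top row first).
[[2, 3, 9], [4, 8]]

In row 1, 3 replaces 8 (the leftmost entry greater than 3); 8 is bumped to row 2. 8 is appended to row 2. The new tableau is [[2, 3, 9], [4, 8]].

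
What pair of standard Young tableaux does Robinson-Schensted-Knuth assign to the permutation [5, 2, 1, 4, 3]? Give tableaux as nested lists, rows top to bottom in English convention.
Insert each entry of the permutation into P by Schensted row insertion, recording in Q the position of each new cell.

Insert 5: appended to row 1. P = [[5]].
Insert 2: 2 bumps 5 from row 1; 5 starts row 2. P = [[2], [5]].
Insert 1: 1 bumps 2 from row 1; 2 bumps 5 from row 2; 5 starts row 3. P = [[1], [2], [5]].
Insert 4: appended to row 1. P = [[1, 4], [2], [5]].
Insert 3: 3 bumps 4 from row 1; 4 appends to row 2. P = [[1, 3], [2, 4], [5]].

So P = [[1, 3], [2, 4], [5]], Q = [[1, 4], [2, 5], [3]].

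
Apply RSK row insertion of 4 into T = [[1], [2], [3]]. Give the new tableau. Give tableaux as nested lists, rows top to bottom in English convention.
[[1, 4], [2], [3]]

4 is larger than every entry of row 1, so it is appended to row 1. The new tableau is [[1, 4], [2], [3]].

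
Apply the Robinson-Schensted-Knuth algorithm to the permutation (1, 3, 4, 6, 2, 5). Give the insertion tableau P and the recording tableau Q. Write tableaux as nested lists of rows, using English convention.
Insert each entry of the permutation into P by Schensted row insertion, recording in Q the position of each new cell.

Insert 1: appended to row 1. P = [[1]].
Insert 3: appended to row 1. P = [[1, 3]].
Insert 4: appended to row 1. P = [[1, 3, 4]].
Insert 6: appended to row 1. P = [[1, 3, 4, 6]].
Insert 2: 2 bumps 3 from row 1; 3 starts row 2. P = [[1, 2, 4, 6], [3]].
Insert 5: 5 bumps 6 from row 1; 6 appends to row 2. P = [[1, 2, 4, 5], [3, 6]].

So P = [[1, 2, 4, 5], [3, 6]], Q = [[1, 2, 3, 4], [5, 6]].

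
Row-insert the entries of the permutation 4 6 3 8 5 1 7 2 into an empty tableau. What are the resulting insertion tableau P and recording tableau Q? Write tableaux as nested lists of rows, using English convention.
P = [[1, 2, 7], [3, 5, 8], [4, 6]], Q = [[1, 2, 4], [3, 5, 7], [6, 8]]

Insert each entry of the permutation into P by Schensted row insertion, recording in Q the position of each new cell.

Insert 4: appended to row 1. P = [[4]].
Insert 6: appended to row 1. P = [[4, 6]].
Insert 3: 3 bumps 4 from row 1; 4 starts row 2. P = [[3, 6], [4]].
Insert 8: appended to row 1. P = [[3, 6, 8], [4]].
Insert 5: 5 bumps 6 from row 1; 6 appends to row 2. P = [[3, 5, 8], [4, 6]].
Insert 1: 1 bumps 3 from row 1; 3 bumps 4 from row 2; 4 starts row 3. P = [[1, 5, 8], [3, 6], [4]].
Insert 7: 7 bumps 8 from row 1; 8 appends to row 2. P = [[1, 5, 7], [3, 6, 8], [4]].
Insert 2: 2 bumps 5 from row 1; 5 bumps 6 from row 2; 6 appends to row 3. P = [[1, 2, 7], [3, 5, 8], [4, 6]].

So P = [[1, 2, 7], [3, 5, 8], [4, 6]], Q = [[1, 2, 4], [3, 5, 7], [6, 8]].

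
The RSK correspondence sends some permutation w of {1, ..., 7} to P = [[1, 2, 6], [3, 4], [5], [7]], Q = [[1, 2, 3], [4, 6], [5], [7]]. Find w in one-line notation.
Reverse the RSK construction: for i from n down to 1, find the cell of Q containing i, remove the entry at that cell from P, and reverse-bump it up through P; the value ejected from row 1 is w(i).

Step i=7: Q has 7 at row 4, column 1; remove 7 from row 4 of P and reverse-bump: 7 enters row 3 and ejects 5; 5 enters row 2 and ejects 4; 4 enters row 1 and ejects 2. So w(7) = 2. P is now [[1, 4, 6], [3, 5], [7]].
Step i=6: Q has 6 at row 2, column 2; remove 5 from row 2 of P and reverse-bump: 5 enters row 1 and ejects 4. So w(6) = 4. P is now [[1, 5, 6], [3], [7]].
Step i=5: Q has 5 at row 3, column 1; remove 7 from row 3 of P and reverse-bump: 7 enters row 2 and ejects 3; 3 enters row 1 and ejects 1. So w(5) = 1. P is now [[3, 5, 6], [7]].
Step i=4: Q has 4 at row 2, column 1; remove 7 from row 2 of P and reverse-bump: 7 enters row 1 and ejects 6. So w(4) = 6. P is now [[3, 5, 7]].
Step i=3: Q has 3 at row 1, column 3; remove that cell from P, ejecting 7. So w(3) = 7. P is now [[3, 5]].
Step i=2: Q has 2 at row 1, column 2; remove that cell from P, ejecting 5. So w(2) = 5. P is now [[3]].
Step i=1: Q has 1 at row 1, column 1; remove that cell from P, ejecting 3. So w(1) = 3. P is now [].

So w = 3 5 7 6 1 4 2.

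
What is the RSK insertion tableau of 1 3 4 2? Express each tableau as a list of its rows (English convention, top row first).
P = [[1, 2, 4], [3]]

Insert 1: appended to row 1. P = [[1]].
Insert 3: appended to row 1. P = [[1, 3]].
Insert 4: appended to row 1. P = [[1, 3, 4]].
Insert 2: 2 bumps 3 from row 1; 3 starts row 2. P = [[1, 2, 4], [3]].

So P = [[1, 2, 4], [3]].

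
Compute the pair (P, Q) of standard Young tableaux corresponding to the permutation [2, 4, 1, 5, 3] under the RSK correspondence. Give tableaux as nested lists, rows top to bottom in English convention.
P = [[1, 3, 5], [2, 4]], Q = [[1, 2, 4], [3, 5]]

Insert each entry of the permutation into P by Schensted row insertion, recording in Q the position of each new cell.

Insert 2: appended to row 1. P = [[2]], Q = [[1]].
Insert 4: appended to row 1. P = [[2, 4]], Q = [[1, 2]].
Insert 1: 1 bumps 2 from row 1; 2 starts row 2. P = [[1, 4], [2]], Q = [[1, 2], [3]].
Insert 5: appended to row 1. P = [[1, 4, 5], [2]], Q = [[1, 2, 4], [3]].
Insert 3: 3 bumps 4 from row 1; 4 appends to row 2. P = [[1, 3, 5], [2, 4]], Q = [[1, 2, 4], [3, 5]].

So P = [[1, 3, 5], [2, 4]], Q = [[1, 2, 4], [3, 5]].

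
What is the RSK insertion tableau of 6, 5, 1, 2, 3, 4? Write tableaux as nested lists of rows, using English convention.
P = [[1, 2, 3, 4], [5], [6]]

After inserting 6: P = [[6]].
After inserting 5: P = [[5], [6]].
After inserting 1: P = [[1], [5], [6]].
After inserting 2: P = [[1, 2], [5], [6]].
After inserting 3: P = [[1, 2, 3], [5], [6]].
After inserting 4: P = [[1, 2, 3, 4], [5], [6]].

So P = [[1, 2, 3, 4], [5], [6]].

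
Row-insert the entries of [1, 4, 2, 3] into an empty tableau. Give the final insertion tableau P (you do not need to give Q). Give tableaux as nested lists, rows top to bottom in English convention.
P = [[1, 2, 3], [4]]

After inserting 1: P = [[1]].
After inserting 4: P = [[1, 4]].
After inserting 2: P = [[1, 2], [4]].
After inserting 3: P = [[1, 2, 3], [4]].

So P = [[1, 2, 3], [4]].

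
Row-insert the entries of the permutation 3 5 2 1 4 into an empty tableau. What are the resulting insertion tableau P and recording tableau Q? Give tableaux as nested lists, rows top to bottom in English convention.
Insert each entry of the permutation into P by Schensted row insertion, recording in Q the position of each new cell.

Insert 3: appended to row 1. P = [[3]], Q = [[1]].
Insert 5: appended to row 1. P = [[3, 5]], Q = [[1, 2]].
Insert 2: 2 bumps 3 from row 1; 3 starts row 2. P = [[2, 5], [3]], Q = [[1, 2], [3]].
Insert 1: 1 bumps 2 from row 1; 2 bumps 3 from row 2; 3 starts row 3. P = [[1, 5], [2], [3]], Q = [[1, 2], [3], [4]].
Insert 4: 4 bumps 5 from row 1; 5 appends to row 2. P = [[1, 4], [2, 5], [3]], Q = [[1, 2], [3, 5], [4]].

So P = [[1, 4], [2, 5], [3]], Q = [[1, 2], [3, 5], [4]].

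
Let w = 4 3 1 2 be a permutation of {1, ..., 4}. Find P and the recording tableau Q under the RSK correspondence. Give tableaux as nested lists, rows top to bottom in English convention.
Insert each entry of the permutation into P by Schensted row insertion, recording in Q the position of each new cell.

Insert 4: appended to row 1. P = [[4]].
Insert 3: 3 bumps 4 from row 1; 4 starts row 2. P = [[3], [4]].
Insert 1: 1 bumps 3 from row 1; 3 bumps 4 from row 2; 4 starts row 3. P = [[1], [3], [4]].
Insert 2: appended to row 1. P = [[1, 2], [3], [4]].

So P = [[1, 2], [3], [4]], Q = [[1, 4], [2], [3]].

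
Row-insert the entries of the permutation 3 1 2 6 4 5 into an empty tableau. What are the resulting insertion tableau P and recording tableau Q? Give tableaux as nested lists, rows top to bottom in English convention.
P = [[1, 2, 4, 5], [3, 6]], Q = [[1, 3, 4, 6], [2, 5]]

Insert each entry of the permutation into P by Schensted row insertion, recording in Q the position of each new cell.

After inserting 3: P = [[3]].
After inserting 1: P = [[1], [3]].
After inserting 2: P = [[1, 2], [3]].
After inserting 6: P = [[1, 2, 6], [3]].
After inserting 4: P = [[1, 2, 4], [3, 6]].
After inserting 5: P = [[1, 2, 4, 5], [3, 6]].

So P = [[1, 2, 4, 5], [3, 6]], Q = [[1, 3, 4, 6], [2, 5]].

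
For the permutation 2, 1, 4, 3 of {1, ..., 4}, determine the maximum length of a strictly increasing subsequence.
2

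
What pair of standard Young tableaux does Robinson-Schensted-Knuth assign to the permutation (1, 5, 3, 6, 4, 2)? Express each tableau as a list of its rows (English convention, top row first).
Insert each entry of the permutation into P by Schensted row insertion, recording in Q the position of each new cell.

Insert 1: appended to row 1. P = [[1]].
Insert 5: appended to row 1. P = [[1, 5]].
Insert 3: 3 bumps 5 from row 1; 5 starts row 2. P = [[1, 3], [5]].
Insert 6: appended to row 1. P = [[1, 3, 6], [5]].
Insert 4: 4 bumps 6 from row 1; 6 appends to row 2. P = [[1, 3, 4], [5, 6]].
Insert 2: 2 bumps 3 from row 1; 3 bumps 5 from row 2; 5 starts row 3. P = [[1, 2, 4], [3, 6], [5]].

So P = [[1, 2, 4], [3, 6], [5]], Q = [[1, 2, 4], [3, 5], [6]].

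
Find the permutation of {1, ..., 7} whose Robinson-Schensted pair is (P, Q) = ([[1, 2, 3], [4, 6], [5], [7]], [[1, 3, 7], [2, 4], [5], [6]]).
5 1 7 6 4 2 3

Reverse the RSK construction: for i from n down to 1, find the cell of Q containing i, remove the entry at that cell from P, and reverse-bump it up through P; the value ejected from row 1 is w(i).

Step i=7: Q has 7 at row 1, column 3; remove that cell from P, ejecting 3. So w(7) = 3. P is now [[1, 2], [4, 6], [5], [7]].
Step i=6: Q has 6 at row 4, column 1; remove 7 from row 4 of P and reverse-bump: 7 enters row 3 and ejects 5; 5 enters row 2 and ejects 4; 4 enters row 1 and ejects 2. So w(6) = 2. P is now [[1, 4], [5, 6], [7]].
Step i=5: Q has 5 at row 3, column 1; remove 7 from row 3 of P and reverse-bump: 7 enters row 2 and ejects 6; 6 enters row 1 and ejects 4. So w(5) = 4. P is now [[1, 6], [5, 7]].
Step i=4: Q has 4 at row 2, column 2; remove 7 from row 2 of P and reverse-bump: 7 enters row 1 and ejects 6. So w(4) = 6. P is now [[1, 7], [5]].
Step i=3: Q has 3 at row 1, column 2; remove that cell from P, ejecting 7. So w(3) = 7. P is now [[1], [5]].
Step i=2: Q has 2 at row 2, column 1; remove 5 from row 2 of P and reverse-bump: 5 enters row 1 and ejects 1. So w(2) = 1. P is now [[5]].
Step i=1: Q has 1 at row 1, column 1; remove that cell from P, ejecting 5. So w(1) = 5. P is now [].

So w = 5 1 7 6 4 2 3.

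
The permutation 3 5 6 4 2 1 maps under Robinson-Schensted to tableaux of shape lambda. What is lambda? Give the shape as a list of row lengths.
Row-insert each entry into an empty tableau.

After inserting 3: P = [[3]].
After inserting 5: P = [[3, 5]].
After inserting 6: P = [[3, 5, 6]].
After inserting 4: P = [[3, 4, 6], [5]].
After inserting 2: P = [[2, 4, 6], [3], [5]].
After inserting 1: P = [[1, 4, 6], [2], [3], [5]].

The final insertion tableau P = [[1, 4, 6], [2], [3], [5]] has shape [3, 1, 1, 1].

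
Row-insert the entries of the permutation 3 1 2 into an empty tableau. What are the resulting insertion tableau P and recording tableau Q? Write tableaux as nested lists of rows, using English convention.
Insert each entry of the permutation into P by Schensted row insertion, recording in Q the position of each new cell.

Insert 3: appended to row 1. P = [[3]].
Insert 1: 1 bumps 3 from row 1; 3 starts row 2. P = [[1], [3]].
Insert 2: appended to row 1. P = [[1, 2], [3]].

So P = [[1, 2], [3]], Q = [[1, 3], [2]].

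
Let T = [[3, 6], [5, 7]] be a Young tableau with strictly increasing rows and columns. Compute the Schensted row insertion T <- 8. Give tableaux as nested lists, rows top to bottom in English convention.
8 is larger than every entry of row 1, so it is appended to row 1. The new tableau is [[3, 6, 8], [5, 7]].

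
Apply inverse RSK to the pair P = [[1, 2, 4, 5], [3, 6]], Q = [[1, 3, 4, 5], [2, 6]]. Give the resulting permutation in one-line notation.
3 1 2 4 6 5

Reverse the RSK construction: for i from n down to 1, find the cell of Q containing i, remove the entry at that cell from P, and reverse-bump it up through P; the value ejected from row 1 is w(i).

Step i=6: Q has 6 at row 2, column 2; remove 6 from row 2 of P and reverse-bump: 6 enters row 1 and ejects 5. So w(6) = 5. P is now [[1, 2, 4, 6], [3]].
Step i=5: Q has 5 at row 1, column 4; remove that cell from P, ejecting 6. So w(5) = 6. P is now [[1, 2, 4], [3]].
Step i=4: Q has 4 at row 1, column 3; remove that cell from P, ejecting 4. So w(4) = 4. P is now [[1, 2], [3]].
Step i=3: Q has 3 at row 1, column 2; remove that cell from P, ejecting 2. So w(3) = 2. P is now [[1], [3]].
Step i=2: Q has 2 at row 2, column 1; remove 3 from row 2 of P and reverse-bump: 3 enters row 1 and ejects 1. So w(2) = 1. P is now [[3]].
Step i=1: Q has 1 at row 1, column 1; remove that cell from P, ejecting 3. So w(1) = 3. P is now [].

So w = 3 1 2 4 6 5.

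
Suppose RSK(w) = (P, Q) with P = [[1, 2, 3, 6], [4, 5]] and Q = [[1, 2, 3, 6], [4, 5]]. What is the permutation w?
1 4 5 2 3 6

Reverse the RSK construction: for i from n down to 1, find the cell of Q containing i, remove the entry at that cell from P, and reverse-bump it up through P; the value ejected from row 1 is w(i).

Step i=6: Q has 6 at row 1, column 4; remove that cell from P, ejecting 6. So w(6) = 6. P is now [[1, 2, 3], [4, 5]].
Step i=5: Q has 5 at row 2, column 2; remove 5 from row 2 of P and reverse-bump: 5 enters row 1 and ejects 3. So w(5) = 3. P is now [[1, 2, 5], [4]].
Step i=4: Q has 4 at row 2, column 1; remove 4 from row 2 of P and reverse-bump: 4 enters row 1 and ejects 2. So w(4) = 2. P is now [[1, 4, 5]].
Step i=3: Q has 3 at row 1, column 3; remove that cell from P, ejecting 5. So w(3) = 5. P is now [[1, 4]].
Step i=2: Q has 2 at row 1, column 2; remove that cell from P, ejecting 4. So w(2) = 4. P is now [[1]].
Step i=1: Q has 1 at row 1, column 1; remove that cell from P, ejecting 1. So w(1) = 1. P is now [].

So w = 1 4 5 2 3 6.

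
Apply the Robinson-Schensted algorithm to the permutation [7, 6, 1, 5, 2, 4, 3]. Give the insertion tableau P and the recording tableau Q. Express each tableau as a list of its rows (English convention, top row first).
P = [[1, 2, 3], [4], [5], [6], [7]], Q = [[1, 4, 6], [2], [3], [5], [7]]

Insert each entry of the permutation into P by Schensted row insertion, recording in Q the position of each new cell.

After inserting 7: P = [[7]].
After inserting 6: P = [[6], [7]].
After inserting 1: P = [[1], [6], [7]].
After inserting 5: P = [[1, 5], [6], [7]].
After inserting 2: P = [[1, 2], [5], [6], [7]].
After inserting 4: P = [[1, 2, 4], [5], [6], [7]].
After inserting 3: P = [[1, 2, 3], [4], [5], [6], [7]].

So P = [[1, 2, 3], [4], [5], [6], [7]], Q = [[1, 4, 6], [2], [3], [5], [7]].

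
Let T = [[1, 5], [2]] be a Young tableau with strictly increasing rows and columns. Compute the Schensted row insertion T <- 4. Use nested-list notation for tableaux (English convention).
In row 1, 4 replaces 5 (the leftmost entry greater than 4); 5 is bumped to row 2. 5 is appended to row 2. The new tableau is [[1, 4], [2, 5]].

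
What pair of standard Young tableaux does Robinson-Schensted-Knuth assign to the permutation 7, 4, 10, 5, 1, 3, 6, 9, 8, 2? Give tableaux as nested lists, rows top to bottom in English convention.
P = [[1, 2, 6, 8], [3, 5, 9], [4, 10], [7]], Q = [[1, 3, 7, 8], [2, 4, 9], [5, 6], [10]]

Insert each entry of the permutation into P by Schensted row insertion, recording in Q the position of each new cell.

Insert 7: appended to row 1. P = [[7]].
Insert 4: 4 bumps 7 from row 1; 7 starts row 2. P = [[4], [7]].
Insert 10: appended to row 1. P = [[4, 10], [7]].
Insert 5: 5 bumps 10 from row 1; 10 appends to row 2. P = [[4, 5], [7, 10]].
Insert 1: 1 bumps 4 from row 1; 4 bumps 7 from row 2; 7 starts row 3. P = [[1, 5], [4, 10], [7]].
Insert 3: 3 bumps 5 from row 1; 5 bumps 10 from row 2; 10 appends to row 3. P = [[1, 3], [4, 5], [7, 10]].
Insert 6: appended to row 1. P = [[1, 3, 6], [4, 5], [7, 10]].
Insert 9: appended to row 1. P = [[1, 3, 6, 9], [4, 5], [7, 10]].
Insert 8: 8 bumps 9 from row 1; 9 appends to row 2. P = [[1, 3, 6, 8], [4, 5, 9], [7, 10]].
Insert 2: 2 bumps 3 from row 1; 3 bumps 4 from row 2; 4 bumps 7 from row 3; 7 starts row 4. P = [[1, 2, 6, 8], [3, 5, 9], [4, 10], [7]].

So P = [[1, 2, 6, 8], [3, 5, 9], [4, 10], [7]], Q = [[1, 3, 7, 8], [2, 4, 9], [5, 6], [10]].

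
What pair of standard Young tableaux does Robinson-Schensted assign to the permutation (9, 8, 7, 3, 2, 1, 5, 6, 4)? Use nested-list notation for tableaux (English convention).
Insert each entry of the permutation into P by Schensted row insertion, recording in Q the position of each new cell.

After inserting 9: P = [[9]].
After inserting 8: P = [[8], [9]].
After inserting 7: P = [[7], [8], [9]].
After inserting 3: P = [[3], [7], [8], [9]].
After inserting 2: P = [[2], [3], [7], [8], [9]].
After inserting 1: P = [[1], [2], [3], [7], [8], [9]].
After inserting 5: P = [[1, 5], [2], [3], [7], [8], [9]].
After inserting 6: P = [[1, 5, 6], [2], [3], [7], [8], [9]].
After inserting 4: P = [[1, 4, 6], [2, 5], [3], [7], [8], [9]].

So P = [[1, 4, 6], [2, 5], [3], [7], [8], [9]], Q = [[1, 7, 8], [2, 9], [3], [4], [5], [6]].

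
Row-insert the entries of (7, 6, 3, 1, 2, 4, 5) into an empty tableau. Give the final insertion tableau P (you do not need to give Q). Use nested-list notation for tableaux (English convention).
After inserting 7: P = [[7]].
After inserting 6: P = [[6], [7]].
After inserting 3: P = [[3], [6], [7]].
After inserting 1: P = [[1], [3], [6], [7]].
After inserting 2: P = [[1, 2], [3], [6], [7]].
After inserting 4: P = [[1, 2, 4], [3], [6], [7]].
After inserting 5: P = [[1, 2, 4, 5], [3], [6], [7]].

So P = [[1, 2, 4, 5], [3], [6], [7]].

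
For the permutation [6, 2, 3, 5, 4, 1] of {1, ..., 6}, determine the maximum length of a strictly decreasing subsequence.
4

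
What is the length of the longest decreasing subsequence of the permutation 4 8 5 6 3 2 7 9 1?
5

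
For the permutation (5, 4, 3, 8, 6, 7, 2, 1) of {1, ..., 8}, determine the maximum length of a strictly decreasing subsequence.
5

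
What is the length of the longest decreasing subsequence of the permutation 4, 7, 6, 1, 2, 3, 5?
3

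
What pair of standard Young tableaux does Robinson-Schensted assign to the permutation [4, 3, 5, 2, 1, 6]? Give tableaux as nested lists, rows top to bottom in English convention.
Insert each entry of the permutation into P by Schensted row insertion, recording in Q the position of each new cell.

Insert 4: appended to row 1. P = [[4]].
Insert 3: 3 bumps 4 from row 1; 4 starts row 2. P = [[3], [4]].
Insert 5: appended to row 1. P = [[3, 5], [4]].
Insert 2: 2 bumps 3 from row 1; 3 bumps 4 from row 2; 4 starts row 3. P = [[2, 5], [3], [4]].
Insert 1: 1 bumps 2 from row 1; 2 bumps 3 from row 2; 3 bumps 4 from row 3; 4 starts row 4. P = [[1, 5], [2], [3], [4]].
Insert 6: appended to row 1. P = [[1, 5, 6], [2], [3], [4]].

So P = [[1, 5, 6], [2], [3], [4]], Q = [[1, 3, 6], [2], [4], [5]].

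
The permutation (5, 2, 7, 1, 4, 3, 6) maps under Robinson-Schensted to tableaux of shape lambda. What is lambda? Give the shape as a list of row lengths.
[3, 2, 2]

RSK row insertion gives P = [[1, 3, 6], [2, 4], [5, 7]], which has shape [3, 2, 2].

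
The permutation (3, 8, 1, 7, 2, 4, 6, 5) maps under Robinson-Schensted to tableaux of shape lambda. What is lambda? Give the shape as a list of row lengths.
Row-insert each entry into an empty tableau.

After inserting 3: P = [[3]].
After inserting 8: P = [[3, 8]].
After inserting 1: P = [[1, 8], [3]].
After inserting 7: P = [[1, 7], [3, 8]].
After inserting 2: P = [[1, 2], [3, 7], [8]].
After inserting 4: P = [[1, 2, 4], [3, 7], [8]].
After inserting 6: P = [[1, 2, 4, 6], [3, 7], [8]].
After inserting 5: P = [[1, 2, 4, 5], [3, 6], [7], [8]].

The final insertion tableau P = [[1, 2, 4, 5], [3, 6], [7], [8]] has shape [4, 2, 1, 1].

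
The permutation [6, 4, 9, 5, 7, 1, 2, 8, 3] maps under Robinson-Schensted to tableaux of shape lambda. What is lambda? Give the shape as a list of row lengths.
Row-insert each entry into an empty tableau.

After inserting 6: P = [[6]].
After inserting 4: P = [[4], [6]].
After inserting 9: P = [[4, 9], [6]].
After inserting 5: P = [[4, 5], [6, 9]].
After inserting 7: P = [[4, 5, 7], [6, 9]].
After inserting 1: P = [[1, 5, 7], [4, 9], [6]].
After inserting 2: P = [[1, 2, 7], [4, 5], [6, 9]].
After inserting 8: P = [[1, 2, 7, 8], [4, 5], [6, 9]].
After inserting 3: P = [[1, 2, 3, 8], [4, 5, 7], [6, 9]].

The final insertion tableau P = [[1, 2, 3, 8], [4, 5, 7], [6, 9]] has shape [4, 3, 2].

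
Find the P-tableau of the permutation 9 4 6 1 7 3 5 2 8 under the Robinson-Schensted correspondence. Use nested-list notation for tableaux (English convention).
Insert 9: appended to row 1. P = [[9]].
Insert 4: 4 bumps 9 from row 1; 9 starts row 2. P = [[4], [9]].
Insert 6: appended to row 1. P = [[4, 6], [9]].
Insert 1: 1 bumps 4 from row 1; 4 bumps 9 from row 2; 9 starts row 3. P = [[1, 6], [4], [9]].
Insert 7: appended to row 1. P = [[1, 6, 7], [4], [9]].
Insert 3: 3 bumps 6 from row 1; 6 appends to row 2. P = [[1, 3, 7], [4, 6], [9]].
Insert 5: 5 bumps 7 from row 1; 7 appends to row 2. P = [[1, 3, 5], [4, 6, 7], [9]].
Insert 2: 2 bumps 3 from row 1; 3 bumps 4 from row 2; 4 bumps 9 from row 3; 9 starts row 4. P = [[1, 2, 5], [3, 6, 7], [4], [9]].
Insert 8: appended to row 1. P = [[1, 2, 5, 8], [3, 6, 7], [4], [9]].

So P = [[1, 2, 5, 8], [3, 6, 7], [4], [9]].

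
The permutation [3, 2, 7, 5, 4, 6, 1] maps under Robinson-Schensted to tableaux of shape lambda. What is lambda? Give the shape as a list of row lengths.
Row-insert each entry into an empty tableau.

After inserting 3: P = [[3]].
After inserting 2: P = [[2], [3]].
After inserting 7: P = [[2, 7], [3]].
After inserting 5: P = [[2, 5], [3, 7]].
After inserting 4: P = [[2, 4], [3, 5], [7]].
After inserting 6: P = [[2, 4, 6], [3, 5], [7]].
After inserting 1: P = [[1, 4, 6], [2, 5], [3], [7]].

The final insertion tableau P = [[1, 4, 6], [2, 5], [3], [7]] has shape [3, 2, 1, 1].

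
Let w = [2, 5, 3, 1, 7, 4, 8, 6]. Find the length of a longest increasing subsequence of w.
4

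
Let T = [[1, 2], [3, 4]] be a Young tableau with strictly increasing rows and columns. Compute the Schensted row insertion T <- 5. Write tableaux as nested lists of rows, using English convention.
5 is larger than every entry of row 1, so it is appended to row 1. The new tableau is [[1, 2, 5], [3, 4]].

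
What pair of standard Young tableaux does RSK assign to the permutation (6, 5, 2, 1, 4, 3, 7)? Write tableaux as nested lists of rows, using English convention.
P = [[1, 3, 7], [2, 4], [5], [6]], Q = [[1, 5, 7], [2, 6], [3], [4]]

Insert each entry of the permutation into P by Schensted row insertion, recording in Q the position of each new cell.

Insert 6: appended to row 1. P = [[6]].
Insert 5: 5 bumps 6 from row 1; 6 starts row 2. P = [[5], [6]].
Insert 2: 2 bumps 5 from row 1; 5 bumps 6 from row 2; 6 starts row 3. P = [[2], [5], [6]].
Insert 1: 1 bumps 2 from row 1; 2 bumps 5 from row 2; 5 bumps 6 from row 3; 6 starts row 4. P = [[1], [2], [5], [6]].
Insert 4: appended to row 1. P = [[1, 4], [2], [5], [6]].
Insert 3: 3 bumps 4 from row 1; 4 appends to row 2. P = [[1, 3], [2, 4], [5], [6]].
Insert 7: appended to row 1. P = [[1, 3, 7], [2, 4], [5], [6]].

So P = [[1, 3, 7], [2, 4], [5], [6]], Q = [[1, 5, 7], [2, 6], [3], [4]].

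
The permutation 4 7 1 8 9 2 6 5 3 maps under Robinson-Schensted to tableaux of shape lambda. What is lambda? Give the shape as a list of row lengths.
[4, 3, 1, 1]

Row-insert each entry into an empty tableau.

After inserting 4: P = [[4]].
After inserting 7: P = [[4, 7]].
After inserting 1: P = [[1, 7], [4]].
After inserting 8: P = [[1, 7, 8], [4]].
After inserting 9: P = [[1, 7, 8, 9], [4]].
After inserting 2: P = [[1, 2, 8, 9], [4, 7]].
After inserting 6: P = [[1, 2, 6, 9], [4, 7, 8]].
After inserting 5: P = [[1, 2, 5, 9], [4, 6, 8], [7]].
After inserting 3: P = [[1, 2, 3, 9], [4, 5, 8], [6], [7]].

The final insertion tableau P = [[1, 2, 3, 9], [4, 5, 8], [6], [7]] has shape [4, 3, 1, 1].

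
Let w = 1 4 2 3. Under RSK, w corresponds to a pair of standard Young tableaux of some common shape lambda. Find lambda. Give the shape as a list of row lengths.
[3, 1]

RSK row insertion gives P = [[1, 2, 3], [4]], which has shape [3, 1].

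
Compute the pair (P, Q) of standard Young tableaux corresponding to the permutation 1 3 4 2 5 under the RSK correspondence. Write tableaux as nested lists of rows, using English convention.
Insert each entry of the permutation into P by Schensted row insertion, recording in Q the position of each new cell.

Insert 1: appended to row 1. P = [[1]].
Insert 3: appended to row 1. P = [[1, 3]].
Insert 4: appended to row 1. P = [[1, 3, 4]].
Insert 2: 2 bumps 3 from row 1; 3 starts row 2. P = [[1, 2, 4], [3]].
Insert 5: appended to row 1. P = [[1, 2, 4, 5], [3]].

So P = [[1, 2, 4, 5], [3]], Q = [[1, 2, 3, 5], [4]].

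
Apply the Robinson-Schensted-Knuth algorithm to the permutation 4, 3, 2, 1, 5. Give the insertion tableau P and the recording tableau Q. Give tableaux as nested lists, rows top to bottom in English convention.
Insert each entry of the permutation into P by Schensted row insertion, recording in Q the position of each new cell.

Insert 4: appended to row 1. P = [[4]], Q = [[1]].
Insert 3: 3 bumps 4 from row 1; 4 starts row 2. P = [[3], [4]], Q = [[1], [2]].
Insert 2: 2 bumps 3 from row 1; 3 bumps 4 from row 2; 4 starts row 3. P = [[2], [3], [4]], Q = [[1], [2], [3]].
Insert 1: 1 bumps 2 from row 1; 2 bumps 3 from row 2; 3 bumps 4 from row 3; 4 starts row 4. P = [[1], [2], [3], [4]], Q = [[1], [2], [3], [4]].
Insert 5: appended to row 1. P = [[1, 5], [2], [3], [4]], Q = [[1, 5], [2], [3], [4]].

So P = [[1, 5], [2], [3], [4]], Q = [[1, 5], [2], [3], [4]].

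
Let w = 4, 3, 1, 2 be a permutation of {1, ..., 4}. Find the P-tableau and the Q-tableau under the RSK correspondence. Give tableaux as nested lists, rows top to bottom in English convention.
Insert each entry of the permutation into P by Schensted row insertion, recording in Q the position of each new cell.

After inserting 4: P = [[4]].
After inserting 3: P = [[3], [4]].
After inserting 1: P = [[1], [3], [4]].
After inserting 2: P = [[1, 2], [3], [4]].

So P = [[1, 2], [3], [4]], Q = [[1, 4], [2], [3]].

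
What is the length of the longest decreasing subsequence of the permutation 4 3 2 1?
4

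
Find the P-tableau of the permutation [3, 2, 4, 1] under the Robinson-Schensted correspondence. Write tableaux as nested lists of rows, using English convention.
Insert 3: appended to row 1. P = [[3]].
Insert 2: 2 bumps 3 from row 1; 3 starts row 2. P = [[2], [3]].
Insert 4: appended to row 1. P = [[2, 4], [3]].
Insert 1: 1 bumps 2 from row 1; 2 bumps 3 from row 2; 3 starts row 3. P = [[1, 4], [2], [3]].

So P = [[1, 4], [2], [3]].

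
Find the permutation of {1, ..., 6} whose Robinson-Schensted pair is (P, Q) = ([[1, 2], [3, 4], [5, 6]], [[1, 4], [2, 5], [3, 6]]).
5 3 1 6 4 2

Reverse the RSK construction: for i from n down to 1, find the cell of Q containing i, remove the entry at that cell from P, and reverse-bump it up through P; the value ejected from row 1 is w(i).

Step i=6: Q has 6 at row 3, column 2; remove 6 from row 3 of P and reverse-bump: 6 enters row 2 and ejects 4; 4 enters row 1 and ejects 2. So w(6) = 2. P is now [[1, 4], [3, 6], [5]].
Step i=5: Q has 5 at row 2, column 2; remove 6 from row 2 of P and reverse-bump: 6 enters row 1 and ejects 4. So w(5) = 4. P is now [[1, 6], [3], [5]].
Step i=4: Q has 4 at row 1, column 2; remove that cell from P, ejecting 6. So w(4) = 6. P is now [[1], [3], [5]].
Step i=3: Q has 3 at row 3, column 1; remove 5 from row 3 of P and reverse-bump: 5 enters row 2 and ejects 3; 3 enters row 1 and ejects 1. So w(3) = 1. P is now [[3], [5]].
Step i=2: Q has 2 at row 2, column 1; remove 5 from row 2 of P and reverse-bump: 5 enters row 1 and ejects 3. So w(2) = 3. P is now [[5]].
Step i=1: Q has 1 at row 1, column 1; remove that cell from P, ejecting 5. So w(1) = 5. P is now [].

So w = 5 3 1 6 4 2.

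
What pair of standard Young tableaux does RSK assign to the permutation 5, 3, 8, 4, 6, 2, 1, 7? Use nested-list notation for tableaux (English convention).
P = [[1, 4, 6, 7], [2, 8], [3], [5]], Q = [[1, 3, 5, 8], [2, 4], [6], [7]]

Insert each entry of the permutation into P by Schensted row insertion, recording in Q the position of each new cell.

Insert 5: appended to row 1. P = [[5]].
Insert 3: 3 bumps 5 from row 1; 5 starts row 2. P = [[3], [5]].
Insert 8: appended to row 1. P = [[3, 8], [5]].
Insert 4: 4 bumps 8 from row 1; 8 appends to row 2. P = [[3, 4], [5, 8]].
Insert 6: appended to row 1. P = [[3, 4, 6], [5, 8]].
Insert 2: 2 bumps 3 from row 1; 3 bumps 5 from row 2; 5 starts row 3. P = [[2, 4, 6], [3, 8], [5]].
Insert 1: 1 bumps 2 from row 1; 2 bumps 3 from row 2; 3 bumps 5 from row 3; 5 starts row 4. P = [[1, 4, 6], [2, 8], [3], [5]].
Insert 7: appended to row 1. P = [[1, 4, 6, 7], [2, 8], [3], [5]].

So P = [[1, 4, 6, 7], [2, 8], [3], [5]], Q = [[1, 3, 5, 8], [2, 4], [6], [7]].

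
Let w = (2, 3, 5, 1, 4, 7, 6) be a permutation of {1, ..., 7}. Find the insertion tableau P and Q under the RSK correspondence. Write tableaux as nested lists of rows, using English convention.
Insert each entry of the permutation into P by Schensted row insertion, recording in Q the position of each new cell.

Insert 2: appended to row 1. P = [[2]].
Insert 3: appended to row 1. P = [[2, 3]].
Insert 5: appended to row 1. P = [[2, 3, 5]].
Insert 1: 1 bumps 2 from row 1; 2 starts row 2. P = [[1, 3, 5], [2]].
Insert 4: 4 bumps 5 from row 1; 5 appends to row 2. P = [[1, 3, 4], [2, 5]].
Insert 7: appended to row 1. P = [[1, 3, 4, 7], [2, 5]].
Insert 6: 6 bumps 7 from row 1; 7 appends to row 2. P = [[1, 3, 4, 6], [2, 5, 7]].

So P = [[1, 3, 4, 6], [2, 5, 7]], Q = [[1, 2, 3, 6], [4, 5, 7]].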